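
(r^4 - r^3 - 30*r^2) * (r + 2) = r^5 + r^4 - 32*r^3 - 60*r^2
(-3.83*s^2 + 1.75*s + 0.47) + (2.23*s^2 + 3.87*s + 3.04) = -1.6*s^2 + 5.62*s + 3.51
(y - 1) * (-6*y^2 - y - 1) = -6*y^3 + 5*y^2 + 1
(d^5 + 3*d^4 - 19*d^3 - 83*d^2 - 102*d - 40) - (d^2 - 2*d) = d^5 + 3*d^4 - 19*d^3 - 84*d^2 - 100*d - 40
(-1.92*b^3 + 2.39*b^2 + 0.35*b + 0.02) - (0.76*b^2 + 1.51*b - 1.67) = -1.92*b^3 + 1.63*b^2 - 1.16*b + 1.69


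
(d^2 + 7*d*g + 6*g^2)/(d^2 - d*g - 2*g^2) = (d + 6*g)/(d - 2*g)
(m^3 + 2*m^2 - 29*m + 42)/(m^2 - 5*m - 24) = (-m^3 - 2*m^2 + 29*m - 42)/(-m^2 + 5*m + 24)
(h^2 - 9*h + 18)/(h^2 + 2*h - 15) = (h - 6)/(h + 5)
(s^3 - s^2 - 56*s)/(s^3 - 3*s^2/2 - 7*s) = 2*(-s^2 + s + 56)/(-2*s^2 + 3*s + 14)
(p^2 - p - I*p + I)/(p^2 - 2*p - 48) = (-p^2 + p + I*p - I)/(-p^2 + 2*p + 48)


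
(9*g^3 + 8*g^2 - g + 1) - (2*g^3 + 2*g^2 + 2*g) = 7*g^3 + 6*g^2 - 3*g + 1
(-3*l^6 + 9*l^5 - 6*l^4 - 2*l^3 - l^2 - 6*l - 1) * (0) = 0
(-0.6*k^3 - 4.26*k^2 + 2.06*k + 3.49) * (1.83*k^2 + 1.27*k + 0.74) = -1.098*k^5 - 8.5578*k^4 - 2.0844*k^3 + 5.8505*k^2 + 5.9567*k + 2.5826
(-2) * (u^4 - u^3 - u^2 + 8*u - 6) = -2*u^4 + 2*u^3 + 2*u^2 - 16*u + 12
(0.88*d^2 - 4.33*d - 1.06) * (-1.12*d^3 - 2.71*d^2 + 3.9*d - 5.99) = -0.9856*d^5 + 2.4648*d^4 + 16.3535*d^3 - 19.2856*d^2 + 21.8027*d + 6.3494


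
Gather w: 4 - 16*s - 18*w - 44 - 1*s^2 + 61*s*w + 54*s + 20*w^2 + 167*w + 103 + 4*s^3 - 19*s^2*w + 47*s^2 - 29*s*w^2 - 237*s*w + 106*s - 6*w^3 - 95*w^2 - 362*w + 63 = 4*s^3 + 46*s^2 + 144*s - 6*w^3 + w^2*(-29*s - 75) + w*(-19*s^2 - 176*s - 213) + 126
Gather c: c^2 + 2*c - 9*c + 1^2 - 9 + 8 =c^2 - 7*c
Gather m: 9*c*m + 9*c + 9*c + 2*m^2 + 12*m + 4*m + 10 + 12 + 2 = 18*c + 2*m^2 + m*(9*c + 16) + 24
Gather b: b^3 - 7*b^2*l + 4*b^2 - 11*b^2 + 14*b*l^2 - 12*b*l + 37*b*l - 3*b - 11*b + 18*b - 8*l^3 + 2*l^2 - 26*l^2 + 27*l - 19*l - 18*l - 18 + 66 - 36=b^3 + b^2*(-7*l - 7) + b*(14*l^2 + 25*l + 4) - 8*l^3 - 24*l^2 - 10*l + 12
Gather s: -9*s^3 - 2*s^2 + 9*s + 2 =-9*s^3 - 2*s^2 + 9*s + 2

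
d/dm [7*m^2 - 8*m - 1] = 14*m - 8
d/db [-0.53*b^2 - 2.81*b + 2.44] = -1.06*b - 2.81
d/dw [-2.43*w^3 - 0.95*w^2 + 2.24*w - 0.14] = -7.29*w^2 - 1.9*w + 2.24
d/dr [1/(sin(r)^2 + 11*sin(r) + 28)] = -(2*sin(r) + 11)*cos(r)/(sin(r)^2 + 11*sin(r) + 28)^2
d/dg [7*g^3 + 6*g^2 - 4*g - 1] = 21*g^2 + 12*g - 4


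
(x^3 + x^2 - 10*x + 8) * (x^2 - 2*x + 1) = x^5 - x^4 - 11*x^3 + 29*x^2 - 26*x + 8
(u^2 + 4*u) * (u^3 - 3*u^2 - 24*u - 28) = u^5 + u^4 - 36*u^3 - 124*u^2 - 112*u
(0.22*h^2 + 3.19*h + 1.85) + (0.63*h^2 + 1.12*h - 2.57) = 0.85*h^2 + 4.31*h - 0.72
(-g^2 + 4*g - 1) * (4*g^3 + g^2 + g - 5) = -4*g^5 + 15*g^4 - g^3 + 8*g^2 - 21*g + 5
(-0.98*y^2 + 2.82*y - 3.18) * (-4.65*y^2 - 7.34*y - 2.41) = 4.557*y^4 - 5.9198*y^3 - 3.55*y^2 + 16.545*y + 7.6638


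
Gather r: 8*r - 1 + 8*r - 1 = 16*r - 2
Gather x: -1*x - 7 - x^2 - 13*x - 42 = -x^2 - 14*x - 49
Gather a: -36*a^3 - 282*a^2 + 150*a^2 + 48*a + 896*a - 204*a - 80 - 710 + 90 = -36*a^3 - 132*a^2 + 740*a - 700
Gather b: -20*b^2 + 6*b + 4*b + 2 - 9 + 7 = -20*b^2 + 10*b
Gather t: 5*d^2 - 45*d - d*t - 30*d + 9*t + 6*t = 5*d^2 - 75*d + t*(15 - d)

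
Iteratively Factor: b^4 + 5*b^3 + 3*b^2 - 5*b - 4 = (b - 1)*(b^3 + 6*b^2 + 9*b + 4) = (b - 1)*(b + 1)*(b^2 + 5*b + 4) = (b - 1)*(b + 1)^2*(b + 4)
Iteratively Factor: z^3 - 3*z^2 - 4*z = (z - 4)*(z^2 + z) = z*(z - 4)*(z + 1)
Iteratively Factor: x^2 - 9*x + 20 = (x - 5)*(x - 4)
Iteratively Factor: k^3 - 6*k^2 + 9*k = (k)*(k^2 - 6*k + 9) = k*(k - 3)*(k - 3)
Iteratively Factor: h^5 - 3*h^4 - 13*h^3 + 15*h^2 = (h)*(h^4 - 3*h^3 - 13*h^2 + 15*h) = h^2*(h^3 - 3*h^2 - 13*h + 15) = h^2*(h + 3)*(h^2 - 6*h + 5) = h^2*(h - 5)*(h + 3)*(h - 1)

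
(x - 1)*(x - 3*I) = x^2 - x - 3*I*x + 3*I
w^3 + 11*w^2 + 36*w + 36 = (w + 2)*(w + 3)*(w + 6)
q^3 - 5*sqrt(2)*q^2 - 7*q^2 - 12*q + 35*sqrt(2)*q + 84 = (q - 7)*(q - 6*sqrt(2))*(q + sqrt(2))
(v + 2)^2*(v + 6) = v^3 + 10*v^2 + 28*v + 24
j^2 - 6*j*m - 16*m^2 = (j - 8*m)*(j + 2*m)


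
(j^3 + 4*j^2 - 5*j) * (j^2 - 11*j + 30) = j^5 - 7*j^4 - 19*j^3 + 175*j^2 - 150*j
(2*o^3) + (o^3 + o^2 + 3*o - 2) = 3*o^3 + o^2 + 3*o - 2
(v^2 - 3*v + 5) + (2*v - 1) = v^2 - v + 4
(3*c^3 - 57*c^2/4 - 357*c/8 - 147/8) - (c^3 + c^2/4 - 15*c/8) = 2*c^3 - 29*c^2/2 - 171*c/4 - 147/8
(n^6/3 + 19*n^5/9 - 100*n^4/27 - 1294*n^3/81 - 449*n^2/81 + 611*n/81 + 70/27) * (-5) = -5*n^6/3 - 95*n^5/9 + 500*n^4/27 + 6470*n^3/81 + 2245*n^2/81 - 3055*n/81 - 350/27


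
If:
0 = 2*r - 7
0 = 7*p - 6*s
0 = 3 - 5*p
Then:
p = 3/5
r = 7/2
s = 7/10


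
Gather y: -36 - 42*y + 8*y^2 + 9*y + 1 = 8*y^2 - 33*y - 35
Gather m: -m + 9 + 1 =10 - m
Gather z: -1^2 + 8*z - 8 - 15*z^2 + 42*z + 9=-15*z^2 + 50*z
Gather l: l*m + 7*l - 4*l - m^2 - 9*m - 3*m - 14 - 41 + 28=l*(m + 3) - m^2 - 12*m - 27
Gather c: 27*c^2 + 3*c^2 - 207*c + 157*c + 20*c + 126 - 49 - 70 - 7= 30*c^2 - 30*c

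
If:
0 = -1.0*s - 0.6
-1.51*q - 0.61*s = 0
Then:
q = 0.24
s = -0.60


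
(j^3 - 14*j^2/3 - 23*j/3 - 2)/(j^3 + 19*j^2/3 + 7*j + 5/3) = (j - 6)/(j + 5)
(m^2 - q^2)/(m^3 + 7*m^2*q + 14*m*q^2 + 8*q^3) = (m - q)/(m^2 + 6*m*q + 8*q^2)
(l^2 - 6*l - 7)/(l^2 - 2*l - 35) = (l + 1)/(l + 5)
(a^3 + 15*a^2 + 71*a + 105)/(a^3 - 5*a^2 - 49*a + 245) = (a^2 + 8*a + 15)/(a^2 - 12*a + 35)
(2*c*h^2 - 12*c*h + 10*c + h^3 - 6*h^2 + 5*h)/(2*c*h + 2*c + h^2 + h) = (h^2 - 6*h + 5)/(h + 1)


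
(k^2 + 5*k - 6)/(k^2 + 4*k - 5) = (k + 6)/(k + 5)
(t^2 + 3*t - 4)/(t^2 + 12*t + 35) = (t^2 + 3*t - 4)/(t^2 + 12*t + 35)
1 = 1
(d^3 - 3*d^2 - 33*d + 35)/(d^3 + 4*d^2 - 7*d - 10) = (d^2 - 8*d + 7)/(d^2 - d - 2)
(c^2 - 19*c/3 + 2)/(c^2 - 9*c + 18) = (c - 1/3)/(c - 3)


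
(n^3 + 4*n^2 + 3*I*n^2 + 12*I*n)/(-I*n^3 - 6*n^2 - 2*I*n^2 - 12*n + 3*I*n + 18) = (I*n^3 + n^2*(-3 + 4*I) - 12*n)/(n^3 + n^2*(2 - 6*I) + n*(-3 - 12*I) + 18*I)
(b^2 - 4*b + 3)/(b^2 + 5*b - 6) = (b - 3)/(b + 6)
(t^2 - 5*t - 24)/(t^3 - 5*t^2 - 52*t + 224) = (t + 3)/(t^2 + 3*t - 28)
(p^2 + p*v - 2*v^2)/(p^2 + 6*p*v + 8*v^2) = (p - v)/(p + 4*v)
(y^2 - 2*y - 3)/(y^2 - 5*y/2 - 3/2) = 2*(y + 1)/(2*y + 1)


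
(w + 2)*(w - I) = w^2 + 2*w - I*w - 2*I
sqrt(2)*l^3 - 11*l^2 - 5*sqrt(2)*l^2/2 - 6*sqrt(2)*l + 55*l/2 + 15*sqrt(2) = (l - 5/2)*(l - 6*sqrt(2))*(sqrt(2)*l + 1)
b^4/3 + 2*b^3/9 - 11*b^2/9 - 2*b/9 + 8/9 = (b/3 + 1/3)*(b - 4/3)*(b - 1)*(b + 2)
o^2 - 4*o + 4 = (o - 2)^2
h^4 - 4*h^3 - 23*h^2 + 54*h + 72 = (h - 6)*(h - 3)*(h + 1)*(h + 4)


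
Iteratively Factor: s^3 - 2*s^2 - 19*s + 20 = (s - 1)*(s^2 - s - 20) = (s - 1)*(s + 4)*(s - 5)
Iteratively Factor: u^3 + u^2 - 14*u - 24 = (u - 4)*(u^2 + 5*u + 6) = (u - 4)*(u + 3)*(u + 2)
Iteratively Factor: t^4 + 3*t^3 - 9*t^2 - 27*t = (t + 3)*(t^3 - 9*t) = t*(t + 3)*(t^2 - 9) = t*(t + 3)^2*(t - 3)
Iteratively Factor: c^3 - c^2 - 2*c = (c)*(c^2 - c - 2) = c*(c - 2)*(c + 1)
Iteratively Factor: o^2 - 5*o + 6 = (o - 2)*(o - 3)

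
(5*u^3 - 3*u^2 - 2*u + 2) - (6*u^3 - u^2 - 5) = -u^3 - 2*u^2 - 2*u + 7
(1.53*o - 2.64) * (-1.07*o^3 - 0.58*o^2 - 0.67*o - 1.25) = -1.6371*o^4 + 1.9374*o^3 + 0.5061*o^2 - 0.1437*o + 3.3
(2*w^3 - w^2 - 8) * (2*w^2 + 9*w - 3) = 4*w^5 + 16*w^4 - 15*w^3 - 13*w^2 - 72*w + 24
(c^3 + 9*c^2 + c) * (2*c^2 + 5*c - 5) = 2*c^5 + 23*c^4 + 42*c^3 - 40*c^2 - 5*c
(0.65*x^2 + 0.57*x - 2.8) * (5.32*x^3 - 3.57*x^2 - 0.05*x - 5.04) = 3.458*x^5 + 0.7119*x^4 - 16.9634*x^3 + 6.6915*x^2 - 2.7328*x + 14.112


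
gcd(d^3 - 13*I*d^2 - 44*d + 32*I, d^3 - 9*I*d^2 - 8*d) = d^2 - 9*I*d - 8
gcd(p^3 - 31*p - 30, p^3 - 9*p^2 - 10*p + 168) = p - 6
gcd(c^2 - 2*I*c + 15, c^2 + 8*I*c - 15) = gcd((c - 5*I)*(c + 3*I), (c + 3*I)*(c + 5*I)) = c + 3*I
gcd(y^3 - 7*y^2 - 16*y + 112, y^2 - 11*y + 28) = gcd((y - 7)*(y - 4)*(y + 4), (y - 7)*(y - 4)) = y^2 - 11*y + 28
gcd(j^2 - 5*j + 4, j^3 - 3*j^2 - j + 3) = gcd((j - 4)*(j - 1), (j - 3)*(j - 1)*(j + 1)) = j - 1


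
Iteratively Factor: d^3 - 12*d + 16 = (d + 4)*(d^2 - 4*d + 4) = (d - 2)*(d + 4)*(d - 2)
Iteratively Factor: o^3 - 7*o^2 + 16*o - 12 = (o - 2)*(o^2 - 5*o + 6) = (o - 2)^2*(o - 3)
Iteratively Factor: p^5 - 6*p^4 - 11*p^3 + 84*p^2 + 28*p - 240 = (p - 4)*(p^4 - 2*p^3 - 19*p^2 + 8*p + 60) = (p - 4)*(p + 3)*(p^3 - 5*p^2 - 4*p + 20) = (p - 4)*(p + 2)*(p + 3)*(p^2 - 7*p + 10) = (p - 4)*(p - 2)*(p + 2)*(p + 3)*(p - 5)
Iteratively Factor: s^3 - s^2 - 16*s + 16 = (s - 4)*(s^2 + 3*s - 4) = (s - 4)*(s + 4)*(s - 1)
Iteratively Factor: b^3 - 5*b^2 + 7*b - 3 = (b - 3)*(b^2 - 2*b + 1) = (b - 3)*(b - 1)*(b - 1)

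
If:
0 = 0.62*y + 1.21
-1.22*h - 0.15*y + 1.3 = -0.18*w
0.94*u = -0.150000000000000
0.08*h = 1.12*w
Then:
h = 1.32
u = -0.16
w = 0.09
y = -1.95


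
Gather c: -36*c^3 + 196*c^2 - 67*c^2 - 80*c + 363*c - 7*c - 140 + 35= -36*c^3 + 129*c^2 + 276*c - 105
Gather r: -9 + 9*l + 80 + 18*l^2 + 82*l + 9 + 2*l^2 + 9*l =20*l^2 + 100*l + 80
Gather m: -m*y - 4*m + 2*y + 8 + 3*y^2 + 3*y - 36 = m*(-y - 4) + 3*y^2 + 5*y - 28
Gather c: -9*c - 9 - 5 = -9*c - 14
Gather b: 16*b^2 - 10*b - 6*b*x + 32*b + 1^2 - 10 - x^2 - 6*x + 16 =16*b^2 + b*(22 - 6*x) - x^2 - 6*x + 7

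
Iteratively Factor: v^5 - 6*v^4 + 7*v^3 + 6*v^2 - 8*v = (v - 1)*(v^4 - 5*v^3 + 2*v^2 + 8*v) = (v - 4)*(v - 1)*(v^3 - v^2 - 2*v) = v*(v - 4)*(v - 1)*(v^2 - v - 2) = v*(v - 4)*(v - 1)*(v + 1)*(v - 2)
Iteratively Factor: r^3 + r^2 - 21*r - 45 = (r - 5)*(r^2 + 6*r + 9) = (r - 5)*(r + 3)*(r + 3)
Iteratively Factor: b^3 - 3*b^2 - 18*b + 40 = (b - 5)*(b^2 + 2*b - 8) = (b - 5)*(b - 2)*(b + 4)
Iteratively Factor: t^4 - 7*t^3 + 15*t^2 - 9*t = (t - 3)*(t^3 - 4*t^2 + 3*t) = (t - 3)^2*(t^2 - t) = t*(t - 3)^2*(t - 1)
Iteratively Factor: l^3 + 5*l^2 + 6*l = (l)*(l^2 + 5*l + 6) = l*(l + 2)*(l + 3)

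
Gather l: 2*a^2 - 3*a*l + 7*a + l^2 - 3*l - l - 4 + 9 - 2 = 2*a^2 + 7*a + l^2 + l*(-3*a - 4) + 3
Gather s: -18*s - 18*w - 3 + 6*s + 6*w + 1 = -12*s - 12*w - 2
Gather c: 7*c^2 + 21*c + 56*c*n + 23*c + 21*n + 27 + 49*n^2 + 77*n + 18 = 7*c^2 + c*(56*n + 44) + 49*n^2 + 98*n + 45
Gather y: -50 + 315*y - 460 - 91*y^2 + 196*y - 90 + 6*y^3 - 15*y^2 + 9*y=6*y^3 - 106*y^2 + 520*y - 600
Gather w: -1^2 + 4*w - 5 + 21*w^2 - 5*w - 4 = 21*w^2 - w - 10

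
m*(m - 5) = m^2 - 5*m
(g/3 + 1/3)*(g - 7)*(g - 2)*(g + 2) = g^4/3 - 2*g^3 - 11*g^2/3 + 8*g + 28/3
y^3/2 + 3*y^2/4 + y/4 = y*(y/2 + 1/2)*(y + 1/2)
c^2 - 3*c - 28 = (c - 7)*(c + 4)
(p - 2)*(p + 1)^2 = p^3 - 3*p - 2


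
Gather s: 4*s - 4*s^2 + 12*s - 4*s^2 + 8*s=-8*s^2 + 24*s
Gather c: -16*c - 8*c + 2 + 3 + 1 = 6 - 24*c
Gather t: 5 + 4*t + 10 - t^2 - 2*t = -t^2 + 2*t + 15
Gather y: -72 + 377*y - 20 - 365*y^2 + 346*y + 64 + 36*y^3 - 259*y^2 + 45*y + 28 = 36*y^3 - 624*y^2 + 768*y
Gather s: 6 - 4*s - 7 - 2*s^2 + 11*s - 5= -2*s^2 + 7*s - 6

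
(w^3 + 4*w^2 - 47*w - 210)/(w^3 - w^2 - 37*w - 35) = (w + 6)/(w + 1)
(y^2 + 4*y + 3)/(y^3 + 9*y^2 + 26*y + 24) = (y + 1)/(y^2 + 6*y + 8)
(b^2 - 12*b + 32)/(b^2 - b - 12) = (b - 8)/(b + 3)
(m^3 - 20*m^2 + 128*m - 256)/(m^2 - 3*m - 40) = (m^2 - 12*m + 32)/(m + 5)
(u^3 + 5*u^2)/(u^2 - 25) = u^2/(u - 5)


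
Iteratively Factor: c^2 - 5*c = (c - 5)*(c)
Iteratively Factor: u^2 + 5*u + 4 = (u + 1)*(u + 4)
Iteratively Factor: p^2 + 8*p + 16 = (p + 4)*(p + 4)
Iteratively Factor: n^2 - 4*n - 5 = (n + 1)*(n - 5)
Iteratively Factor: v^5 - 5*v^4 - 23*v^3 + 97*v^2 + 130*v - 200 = (v - 5)*(v^4 - 23*v^2 - 18*v + 40) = (v - 5)^2*(v^3 + 5*v^2 + 2*v - 8) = (v - 5)^2*(v + 2)*(v^2 + 3*v - 4) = (v - 5)^2*(v - 1)*(v + 2)*(v + 4)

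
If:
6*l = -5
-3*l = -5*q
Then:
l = -5/6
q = -1/2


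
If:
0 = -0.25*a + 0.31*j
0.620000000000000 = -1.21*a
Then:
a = -0.51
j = -0.41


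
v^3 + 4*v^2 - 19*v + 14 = (v - 2)*(v - 1)*(v + 7)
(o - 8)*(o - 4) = o^2 - 12*o + 32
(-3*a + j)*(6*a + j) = -18*a^2 + 3*a*j + j^2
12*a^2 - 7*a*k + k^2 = (-4*a + k)*(-3*a + k)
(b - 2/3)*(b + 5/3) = b^2 + b - 10/9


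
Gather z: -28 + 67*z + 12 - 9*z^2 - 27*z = -9*z^2 + 40*z - 16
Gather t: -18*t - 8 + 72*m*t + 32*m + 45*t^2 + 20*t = 32*m + 45*t^2 + t*(72*m + 2) - 8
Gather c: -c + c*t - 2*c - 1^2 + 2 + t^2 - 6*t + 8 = c*(t - 3) + t^2 - 6*t + 9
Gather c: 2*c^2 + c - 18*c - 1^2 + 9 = 2*c^2 - 17*c + 8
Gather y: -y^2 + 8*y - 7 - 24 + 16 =-y^2 + 8*y - 15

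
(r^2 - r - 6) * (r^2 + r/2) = r^4 - r^3/2 - 13*r^2/2 - 3*r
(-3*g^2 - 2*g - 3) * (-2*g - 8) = 6*g^3 + 28*g^2 + 22*g + 24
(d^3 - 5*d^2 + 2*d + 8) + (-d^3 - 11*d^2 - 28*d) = -16*d^2 - 26*d + 8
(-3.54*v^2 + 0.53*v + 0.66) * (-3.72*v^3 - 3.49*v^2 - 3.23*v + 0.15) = 13.1688*v^5 + 10.383*v^4 + 7.1293*v^3 - 4.5463*v^2 - 2.0523*v + 0.099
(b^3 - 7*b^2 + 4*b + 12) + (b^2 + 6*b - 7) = b^3 - 6*b^2 + 10*b + 5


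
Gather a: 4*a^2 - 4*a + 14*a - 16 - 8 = 4*a^2 + 10*a - 24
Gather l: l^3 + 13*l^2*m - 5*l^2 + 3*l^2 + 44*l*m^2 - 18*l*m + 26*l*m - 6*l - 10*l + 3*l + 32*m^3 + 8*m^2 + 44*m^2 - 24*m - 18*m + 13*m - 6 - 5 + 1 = l^3 + l^2*(13*m - 2) + l*(44*m^2 + 8*m - 13) + 32*m^3 + 52*m^2 - 29*m - 10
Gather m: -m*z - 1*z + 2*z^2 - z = -m*z + 2*z^2 - 2*z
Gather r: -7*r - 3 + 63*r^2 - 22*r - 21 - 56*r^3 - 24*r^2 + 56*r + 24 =-56*r^3 + 39*r^2 + 27*r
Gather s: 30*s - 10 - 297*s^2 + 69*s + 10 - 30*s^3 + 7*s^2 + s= -30*s^3 - 290*s^2 + 100*s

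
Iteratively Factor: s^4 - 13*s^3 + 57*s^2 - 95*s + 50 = (s - 1)*(s^3 - 12*s^2 + 45*s - 50) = (s - 5)*(s - 1)*(s^2 - 7*s + 10) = (s - 5)*(s - 2)*(s - 1)*(s - 5)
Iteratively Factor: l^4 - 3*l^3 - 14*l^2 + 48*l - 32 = (l + 4)*(l^3 - 7*l^2 + 14*l - 8) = (l - 1)*(l + 4)*(l^2 - 6*l + 8) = (l - 4)*(l - 1)*(l + 4)*(l - 2)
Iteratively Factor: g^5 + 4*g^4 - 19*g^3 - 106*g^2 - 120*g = (g - 5)*(g^4 + 9*g^3 + 26*g^2 + 24*g) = (g - 5)*(g + 4)*(g^3 + 5*g^2 + 6*g) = (g - 5)*(g + 2)*(g + 4)*(g^2 + 3*g) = g*(g - 5)*(g + 2)*(g + 4)*(g + 3)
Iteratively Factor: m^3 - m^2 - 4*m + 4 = (m + 2)*(m^2 - 3*m + 2) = (m - 2)*(m + 2)*(m - 1)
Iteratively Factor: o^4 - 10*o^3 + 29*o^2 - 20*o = (o - 4)*(o^3 - 6*o^2 + 5*o) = (o - 5)*(o - 4)*(o^2 - o) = o*(o - 5)*(o - 4)*(o - 1)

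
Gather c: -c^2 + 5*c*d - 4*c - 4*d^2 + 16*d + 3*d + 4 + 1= -c^2 + c*(5*d - 4) - 4*d^2 + 19*d + 5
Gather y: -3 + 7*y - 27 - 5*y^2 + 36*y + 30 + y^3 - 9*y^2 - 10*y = y^3 - 14*y^2 + 33*y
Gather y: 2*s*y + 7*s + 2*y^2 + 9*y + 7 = 7*s + 2*y^2 + y*(2*s + 9) + 7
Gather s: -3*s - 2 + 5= 3 - 3*s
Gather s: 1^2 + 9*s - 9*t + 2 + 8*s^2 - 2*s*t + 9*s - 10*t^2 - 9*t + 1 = 8*s^2 + s*(18 - 2*t) - 10*t^2 - 18*t + 4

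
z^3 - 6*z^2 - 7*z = z*(z - 7)*(z + 1)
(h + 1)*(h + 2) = h^2 + 3*h + 2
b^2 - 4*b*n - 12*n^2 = (b - 6*n)*(b + 2*n)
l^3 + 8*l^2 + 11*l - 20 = (l - 1)*(l + 4)*(l + 5)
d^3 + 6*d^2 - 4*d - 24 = (d - 2)*(d + 2)*(d + 6)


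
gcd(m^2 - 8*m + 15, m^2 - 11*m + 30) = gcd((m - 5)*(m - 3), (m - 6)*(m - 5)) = m - 5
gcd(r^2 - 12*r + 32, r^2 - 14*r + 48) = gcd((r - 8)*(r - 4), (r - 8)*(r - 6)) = r - 8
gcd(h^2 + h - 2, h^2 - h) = h - 1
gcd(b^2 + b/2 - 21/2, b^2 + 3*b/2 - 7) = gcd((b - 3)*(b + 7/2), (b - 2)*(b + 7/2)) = b + 7/2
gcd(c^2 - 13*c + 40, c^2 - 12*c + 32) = c - 8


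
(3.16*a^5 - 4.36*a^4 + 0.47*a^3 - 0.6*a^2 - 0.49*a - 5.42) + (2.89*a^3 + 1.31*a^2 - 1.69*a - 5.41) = 3.16*a^5 - 4.36*a^4 + 3.36*a^3 + 0.71*a^2 - 2.18*a - 10.83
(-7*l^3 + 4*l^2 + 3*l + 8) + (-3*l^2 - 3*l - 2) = -7*l^3 + l^2 + 6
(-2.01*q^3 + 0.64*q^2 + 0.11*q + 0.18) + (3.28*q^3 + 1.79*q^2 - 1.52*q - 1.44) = 1.27*q^3 + 2.43*q^2 - 1.41*q - 1.26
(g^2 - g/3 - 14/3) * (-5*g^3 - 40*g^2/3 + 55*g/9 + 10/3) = -5*g^5 - 35*g^4/3 + 305*g^3/9 + 1715*g^2/27 - 800*g/27 - 140/9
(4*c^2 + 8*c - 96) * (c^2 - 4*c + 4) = 4*c^4 - 8*c^3 - 112*c^2 + 416*c - 384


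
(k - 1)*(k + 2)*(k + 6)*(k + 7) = k^4 + 14*k^3 + 53*k^2 + 16*k - 84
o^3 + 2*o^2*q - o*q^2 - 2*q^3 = (o - q)*(o + q)*(o + 2*q)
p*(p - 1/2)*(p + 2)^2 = p^4 + 7*p^3/2 + 2*p^2 - 2*p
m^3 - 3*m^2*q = m^2*(m - 3*q)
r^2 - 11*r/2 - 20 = (r - 8)*(r + 5/2)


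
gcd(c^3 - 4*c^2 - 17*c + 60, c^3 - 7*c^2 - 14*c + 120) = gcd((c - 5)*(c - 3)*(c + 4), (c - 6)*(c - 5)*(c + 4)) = c^2 - c - 20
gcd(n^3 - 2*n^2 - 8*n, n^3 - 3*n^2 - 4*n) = n^2 - 4*n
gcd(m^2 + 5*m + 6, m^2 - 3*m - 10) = m + 2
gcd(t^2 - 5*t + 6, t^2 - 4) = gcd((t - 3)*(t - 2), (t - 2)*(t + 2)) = t - 2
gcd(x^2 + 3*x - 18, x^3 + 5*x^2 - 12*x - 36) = x^2 + 3*x - 18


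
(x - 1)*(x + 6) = x^2 + 5*x - 6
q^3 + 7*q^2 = q^2*(q + 7)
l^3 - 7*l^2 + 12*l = l*(l - 4)*(l - 3)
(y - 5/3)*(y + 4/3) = y^2 - y/3 - 20/9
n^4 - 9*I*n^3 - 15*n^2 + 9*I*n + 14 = (n - 1)*(n + 1)*(n - 7*I)*(n - 2*I)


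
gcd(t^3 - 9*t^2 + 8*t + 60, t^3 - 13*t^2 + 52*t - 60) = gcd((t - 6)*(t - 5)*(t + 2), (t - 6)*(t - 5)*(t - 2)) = t^2 - 11*t + 30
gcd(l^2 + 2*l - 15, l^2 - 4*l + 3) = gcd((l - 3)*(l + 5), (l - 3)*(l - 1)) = l - 3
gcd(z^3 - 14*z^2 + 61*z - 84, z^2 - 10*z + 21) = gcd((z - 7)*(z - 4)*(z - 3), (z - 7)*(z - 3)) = z^2 - 10*z + 21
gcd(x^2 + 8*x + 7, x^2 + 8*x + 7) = x^2 + 8*x + 7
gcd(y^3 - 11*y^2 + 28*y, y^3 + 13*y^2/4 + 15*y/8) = y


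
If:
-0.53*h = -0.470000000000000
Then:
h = 0.89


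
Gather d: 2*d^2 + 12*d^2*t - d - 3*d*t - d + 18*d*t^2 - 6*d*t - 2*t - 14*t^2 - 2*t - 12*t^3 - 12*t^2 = d^2*(12*t + 2) + d*(18*t^2 - 9*t - 2) - 12*t^3 - 26*t^2 - 4*t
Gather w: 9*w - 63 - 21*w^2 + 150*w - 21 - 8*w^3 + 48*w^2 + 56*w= -8*w^3 + 27*w^2 + 215*w - 84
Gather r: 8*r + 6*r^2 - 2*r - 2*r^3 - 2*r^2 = -2*r^3 + 4*r^2 + 6*r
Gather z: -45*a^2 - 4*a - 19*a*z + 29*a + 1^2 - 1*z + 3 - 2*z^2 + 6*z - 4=-45*a^2 + 25*a - 2*z^2 + z*(5 - 19*a)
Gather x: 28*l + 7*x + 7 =28*l + 7*x + 7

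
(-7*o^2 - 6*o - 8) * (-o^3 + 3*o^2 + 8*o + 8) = 7*o^5 - 15*o^4 - 66*o^3 - 128*o^2 - 112*o - 64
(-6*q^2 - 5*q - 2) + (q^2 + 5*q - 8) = -5*q^2 - 10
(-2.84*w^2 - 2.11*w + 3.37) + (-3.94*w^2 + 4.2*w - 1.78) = -6.78*w^2 + 2.09*w + 1.59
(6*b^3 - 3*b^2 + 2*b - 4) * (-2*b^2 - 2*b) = -12*b^5 - 6*b^4 + 2*b^3 + 4*b^2 + 8*b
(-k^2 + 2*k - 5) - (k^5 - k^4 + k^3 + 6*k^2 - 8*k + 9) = -k^5 + k^4 - k^3 - 7*k^2 + 10*k - 14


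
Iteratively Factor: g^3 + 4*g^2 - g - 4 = (g + 1)*(g^2 + 3*g - 4) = (g + 1)*(g + 4)*(g - 1)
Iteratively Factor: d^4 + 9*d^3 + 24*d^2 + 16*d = (d + 4)*(d^3 + 5*d^2 + 4*d) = d*(d + 4)*(d^2 + 5*d + 4) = d*(d + 4)^2*(d + 1)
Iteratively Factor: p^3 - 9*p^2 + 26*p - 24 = (p - 3)*(p^2 - 6*p + 8) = (p - 4)*(p - 3)*(p - 2)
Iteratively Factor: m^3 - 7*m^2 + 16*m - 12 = (m - 3)*(m^2 - 4*m + 4) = (m - 3)*(m - 2)*(m - 2)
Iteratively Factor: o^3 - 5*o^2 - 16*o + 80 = (o + 4)*(o^2 - 9*o + 20) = (o - 5)*(o + 4)*(o - 4)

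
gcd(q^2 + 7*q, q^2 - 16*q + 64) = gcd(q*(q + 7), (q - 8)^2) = 1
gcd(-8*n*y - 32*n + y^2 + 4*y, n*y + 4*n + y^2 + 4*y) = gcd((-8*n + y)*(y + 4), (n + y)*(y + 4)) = y + 4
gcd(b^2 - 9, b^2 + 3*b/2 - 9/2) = b + 3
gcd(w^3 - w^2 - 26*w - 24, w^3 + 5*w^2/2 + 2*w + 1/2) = w + 1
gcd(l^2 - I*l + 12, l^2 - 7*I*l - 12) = l - 4*I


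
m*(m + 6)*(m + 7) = m^3 + 13*m^2 + 42*m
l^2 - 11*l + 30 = (l - 6)*(l - 5)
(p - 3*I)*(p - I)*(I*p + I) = I*p^3 + 4*p^2 + I*p^2 + 4*p - 3*I*p - 3*I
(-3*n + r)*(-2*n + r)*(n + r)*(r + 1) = 6*n^3*r + 6*n^3 + n^2*r^2 + n^2*r - 4*n*r^3 - 4*n*r^2 + r^4 + r^3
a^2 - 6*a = a*(a - 6)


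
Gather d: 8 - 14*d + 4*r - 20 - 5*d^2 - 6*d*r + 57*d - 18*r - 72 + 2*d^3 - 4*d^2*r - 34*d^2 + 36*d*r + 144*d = 2*d^3 + d^2*(-4*r - 39) + d*(30*r + 187) - 14*r - 84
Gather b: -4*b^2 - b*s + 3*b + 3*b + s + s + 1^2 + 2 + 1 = -4*b^2 + b*(6 - s) + 2*s + 4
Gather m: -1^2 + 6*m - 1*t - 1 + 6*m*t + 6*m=m*(6*t + 12) - t - 2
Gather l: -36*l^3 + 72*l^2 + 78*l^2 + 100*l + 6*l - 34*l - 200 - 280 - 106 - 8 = -36*l^3 + 150*l^2 + 72*l - 594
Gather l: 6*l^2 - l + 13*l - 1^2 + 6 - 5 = 6*l^2 + 12*l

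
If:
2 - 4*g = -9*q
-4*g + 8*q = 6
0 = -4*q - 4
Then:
No Solution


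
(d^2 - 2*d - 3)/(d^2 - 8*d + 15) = (d + 1)/(d - 5)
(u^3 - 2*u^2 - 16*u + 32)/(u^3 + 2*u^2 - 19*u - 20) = (u^2 + 2*u - 8)/(u^2 + 6*u + 5)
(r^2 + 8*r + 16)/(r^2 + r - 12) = (r + 4)/(r - 3)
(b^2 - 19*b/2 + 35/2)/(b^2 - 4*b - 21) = (b - 5/2)/(b + 3)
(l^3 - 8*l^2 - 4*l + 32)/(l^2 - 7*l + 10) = (l^2 - 6*l - 16)/(l - 5)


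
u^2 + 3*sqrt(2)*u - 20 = (u - 2*sqrt(2))*(u + 5*sqrt(2))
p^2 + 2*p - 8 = (p - 2)*(p + 4)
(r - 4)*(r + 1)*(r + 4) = r^3 + r^2 - 16*r - 16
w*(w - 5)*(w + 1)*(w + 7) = w^4 + 3*w^3 - 33*w^2 - 35*w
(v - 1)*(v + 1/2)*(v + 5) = v^3 + 9*v^2/2 - 3*v - 5/2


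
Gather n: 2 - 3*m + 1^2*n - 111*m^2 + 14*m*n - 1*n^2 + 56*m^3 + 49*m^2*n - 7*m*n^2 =56*m^3 - 111*m^2 - 3*m + n^2*(-7*m - 1) + n*(49*m^2 + 14*m + 1) + 2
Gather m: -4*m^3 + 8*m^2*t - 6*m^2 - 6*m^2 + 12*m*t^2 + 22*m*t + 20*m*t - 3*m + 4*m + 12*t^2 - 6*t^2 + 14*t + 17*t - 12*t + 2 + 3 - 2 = -4*m^3 + m^2*(8*t - 12) + m*(12*t^2 + 42*t + 1) + 6*t^2 + 19*t + 3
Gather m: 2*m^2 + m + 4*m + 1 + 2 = 2*m^2 + 5*m + 3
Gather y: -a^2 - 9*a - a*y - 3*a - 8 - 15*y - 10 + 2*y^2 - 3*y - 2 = -a^2 - 12*a + 2*y^2 + y*(-a - 18) - 20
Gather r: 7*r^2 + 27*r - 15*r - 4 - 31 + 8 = 7*r^2 + 12*r - 27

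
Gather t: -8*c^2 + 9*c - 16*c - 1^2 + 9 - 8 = -8*c^2 - 7*c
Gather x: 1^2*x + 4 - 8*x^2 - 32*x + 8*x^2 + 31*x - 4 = 0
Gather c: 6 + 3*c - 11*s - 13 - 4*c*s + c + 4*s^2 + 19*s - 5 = c*(4 - 4*s) + 4*s^2 + 8*s - 12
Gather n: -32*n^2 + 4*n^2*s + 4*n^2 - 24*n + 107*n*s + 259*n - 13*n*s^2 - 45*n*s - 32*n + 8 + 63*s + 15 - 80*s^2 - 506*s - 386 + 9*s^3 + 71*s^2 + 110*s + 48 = n^2*(4*s - 28) + n*(-13*s^2 + 62*s + 203) + 9*s^3 - 9*s^2 - 333*s - 315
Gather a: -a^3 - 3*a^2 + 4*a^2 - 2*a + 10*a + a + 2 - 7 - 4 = -a^3 + a^2 + 9*a - 9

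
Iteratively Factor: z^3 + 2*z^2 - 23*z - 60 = (z - 5)*(z^2 + 7*z + 12) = (z - 5)*(z + 3)*(z + 4)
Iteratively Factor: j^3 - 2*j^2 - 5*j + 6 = (j + 2)*(j^2 - 4*j + 3) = (j - 1)*(j + 2)*(j - 3)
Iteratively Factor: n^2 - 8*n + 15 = (n - 3)*(n - 5)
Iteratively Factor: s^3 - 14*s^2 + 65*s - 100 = (s - 4)*(s^2 - 10*s + 25) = (s - 5)*(s - 4)*(s - 5)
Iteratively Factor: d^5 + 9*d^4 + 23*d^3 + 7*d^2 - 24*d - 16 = (d - 1)*(d^4 + 10*d^3 + 33*d^2 + 40*d + 16) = (d - 1)*(d + 4)*(d^3 + 6*d^2 + 9*d + 4) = (d - 1)*(d + 4)^2*(d^2 + 2*d + 1) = (d - 1)*(d + 1)*(d + 4)^2*(d + 1)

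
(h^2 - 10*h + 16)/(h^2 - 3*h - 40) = (h - 2)/(h + 5)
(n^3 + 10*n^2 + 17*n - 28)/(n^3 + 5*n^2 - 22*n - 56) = (n^2 + 3*n - 4)/(n^2 - 2*n - 8)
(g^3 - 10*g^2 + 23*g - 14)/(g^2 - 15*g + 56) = (g^2 - 3*g + 2)/(g - 8)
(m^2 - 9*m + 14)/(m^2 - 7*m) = (m - 2)/m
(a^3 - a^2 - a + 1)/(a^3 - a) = (a - 1)/a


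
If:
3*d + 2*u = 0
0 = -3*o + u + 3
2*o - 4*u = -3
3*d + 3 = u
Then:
No Solution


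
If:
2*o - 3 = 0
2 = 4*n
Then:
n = 1/2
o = 3/2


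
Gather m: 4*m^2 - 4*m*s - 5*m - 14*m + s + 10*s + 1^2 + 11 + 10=4*m^2 + m*(-4*s - 19) + 11*s + 22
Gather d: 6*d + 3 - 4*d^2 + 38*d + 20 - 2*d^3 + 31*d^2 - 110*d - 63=-2*d^3 + 27*d^2 - 66*d - 40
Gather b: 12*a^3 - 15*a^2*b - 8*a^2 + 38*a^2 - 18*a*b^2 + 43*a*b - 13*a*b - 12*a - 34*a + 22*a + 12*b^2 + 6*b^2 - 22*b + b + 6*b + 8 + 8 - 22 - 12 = 12*a^3 + 30*a^2 - 24*a + b^2*(18 - 18*a) + b*(-15*a^2 + 30*a - 15) - 18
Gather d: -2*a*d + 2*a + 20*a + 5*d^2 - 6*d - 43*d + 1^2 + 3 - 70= 22*a + 5*d^2 + d*(-2*a - 49) - 66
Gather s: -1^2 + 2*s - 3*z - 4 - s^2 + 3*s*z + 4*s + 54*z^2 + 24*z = -s^2 + s*(3*z + 6) + 54*z^2 + 21*z - 5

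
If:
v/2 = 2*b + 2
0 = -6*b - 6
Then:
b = -1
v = 0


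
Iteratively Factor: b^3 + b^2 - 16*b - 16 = (b + 1)*(b^2 - 16) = (b - 4)*(b + 1)*(b + 4)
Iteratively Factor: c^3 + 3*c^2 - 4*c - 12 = (c + 3)*(c^2 - 4) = (c + 2)*(c + 3)*(c - 2)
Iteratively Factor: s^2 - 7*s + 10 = (s - 2)*(s - 5)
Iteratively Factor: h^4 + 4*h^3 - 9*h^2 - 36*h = (h - 3)*(h^3 + 7*h^2 + 12*h) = h*(h - 3)*(h^2 + 7*h + 12) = h*(h - 3)*(h + 3)*(h + 4)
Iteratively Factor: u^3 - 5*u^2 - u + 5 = (u - 5)*(u^2 - 1) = (u - 5)*(u + 1)*(u - 1)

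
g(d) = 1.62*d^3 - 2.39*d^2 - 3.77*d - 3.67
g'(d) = 4.86*d^2 - 4.78*d - 3.77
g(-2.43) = -31.87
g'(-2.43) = 36.54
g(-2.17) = -23.30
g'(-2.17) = 29.49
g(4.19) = 57.74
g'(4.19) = 61.52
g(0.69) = -6.88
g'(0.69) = -4.75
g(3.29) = 15.75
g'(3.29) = 33.11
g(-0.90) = -3.39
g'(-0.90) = 4.47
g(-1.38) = -7.28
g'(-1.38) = 12.08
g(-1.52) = -9.15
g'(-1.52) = 14.72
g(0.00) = -3.67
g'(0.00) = -3.77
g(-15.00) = -5952.37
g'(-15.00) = 1161.43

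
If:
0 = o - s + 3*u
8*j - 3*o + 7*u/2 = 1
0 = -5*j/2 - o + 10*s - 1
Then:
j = 8/43 - 81*u/43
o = 7/43 - 995*u/258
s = 7/43 - 221*u/258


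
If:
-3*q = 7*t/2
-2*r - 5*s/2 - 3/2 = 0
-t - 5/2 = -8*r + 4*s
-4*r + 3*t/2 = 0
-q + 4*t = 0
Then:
No Solution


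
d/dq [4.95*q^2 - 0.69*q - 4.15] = 9.9*q - 0.69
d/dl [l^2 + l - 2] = 2*l + 1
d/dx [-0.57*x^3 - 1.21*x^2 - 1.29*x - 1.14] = -1.71*x^2 - 2.42*x - 1.29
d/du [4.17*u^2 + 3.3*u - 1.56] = 8.34*u + 3.3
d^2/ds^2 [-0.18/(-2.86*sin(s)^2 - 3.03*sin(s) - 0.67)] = (-5.889312*sin(s)^4 - 4.679532*sin(s)^3 + 8.56107*sin(s)^2 + 9.724482*sin(s) + 2.615292)/(2.86*sin(s)^2 + 3.03*sin(s) + 0.67)^3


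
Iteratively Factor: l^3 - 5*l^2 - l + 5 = (l - 1)*(l^2 - 4*l - 5) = (l - 5)*(l - 1)*(l + 1)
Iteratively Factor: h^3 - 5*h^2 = (h - 5)*(h^2) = h*(h - 5)*(h)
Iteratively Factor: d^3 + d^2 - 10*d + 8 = (d - 1)*(d^2 + 2*d - 8) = (d - 1)*(d + 4)*(d - 2)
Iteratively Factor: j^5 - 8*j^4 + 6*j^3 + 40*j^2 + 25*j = (j - 5)*(j^4 - 3*j^3 - 9*j^2 - 5*j) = (j - 5)*(j + 1)*(j^3 - 4*j^2 - 5*j) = (j - 5)*(j + 1)^2*(j^2 - 5*j) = (j - 5)^2*(j + 1)^2*(j)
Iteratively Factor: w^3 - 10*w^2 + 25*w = (w - 5)*(w^2 - 5*w) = (w - 5)^2*(w)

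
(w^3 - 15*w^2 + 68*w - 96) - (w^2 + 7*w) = w^3 - 16*w^2 + 61*w - 96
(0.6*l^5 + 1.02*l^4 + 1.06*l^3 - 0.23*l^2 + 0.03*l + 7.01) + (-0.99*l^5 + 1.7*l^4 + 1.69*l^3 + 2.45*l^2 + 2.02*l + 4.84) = -0.39*l^5 + 2.72*l^4 + 2.75*l^3 + 2.22*l^2 + 2.05*l + 11.85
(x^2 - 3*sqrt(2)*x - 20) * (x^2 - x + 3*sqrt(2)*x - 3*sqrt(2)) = x^4 - x^3 - 38*x^2 - 60*sqrt(2)*x + 38*x + 60*sqrt(2)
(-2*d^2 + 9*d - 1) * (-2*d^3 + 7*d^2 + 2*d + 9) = 4*d^5 - 32*d^4 + 61*d^3 - 7*d^2 + 79*d - 9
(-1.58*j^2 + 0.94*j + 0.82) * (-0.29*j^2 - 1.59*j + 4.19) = 0.4582*j^4 + 2.2396*j^3 - 8.3526*j^2 + 2.6348*j + 3.4358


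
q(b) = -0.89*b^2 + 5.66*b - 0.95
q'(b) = 5.66 - 1.78*b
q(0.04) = -0.73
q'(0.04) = 5.59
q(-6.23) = -70.76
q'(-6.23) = 16.75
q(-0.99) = -7.43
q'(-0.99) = 7.42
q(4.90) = 5.42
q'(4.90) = -3.06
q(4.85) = 5.57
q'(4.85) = -2.97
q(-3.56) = -32.38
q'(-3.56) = 12.00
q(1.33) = 5.00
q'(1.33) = 3.29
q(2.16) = 7.12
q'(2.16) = 1.82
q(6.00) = 0.97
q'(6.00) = -5.02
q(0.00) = -0.95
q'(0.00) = 5.66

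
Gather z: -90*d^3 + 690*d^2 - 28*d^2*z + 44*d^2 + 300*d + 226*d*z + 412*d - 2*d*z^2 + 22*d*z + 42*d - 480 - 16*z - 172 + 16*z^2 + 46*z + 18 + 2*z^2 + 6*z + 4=-90*d^3 + 734*d^2 + 754*d + z^2*(18 - 2*d) + z*(-28*d^2 + 248*d + 36) - 630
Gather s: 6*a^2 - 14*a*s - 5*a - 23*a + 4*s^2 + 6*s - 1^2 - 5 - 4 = 6*a^2 - 28*a + 4*s^2 + s*(6 - 14*a) - 10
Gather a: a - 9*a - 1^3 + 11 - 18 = -8*a - 8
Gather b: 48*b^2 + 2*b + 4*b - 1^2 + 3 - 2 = 48*b^2 + 6*b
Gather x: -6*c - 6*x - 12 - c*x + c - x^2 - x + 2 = -5*c - x^2 + x*(-c - 7) - 10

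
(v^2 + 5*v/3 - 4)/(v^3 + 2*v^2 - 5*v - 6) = (v - 4/3)/(v^2 - v - 2)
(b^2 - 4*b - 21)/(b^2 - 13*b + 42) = (b + 3)/(b - 6)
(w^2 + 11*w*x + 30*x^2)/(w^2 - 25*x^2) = (-w - 6*x)/(-w + 5*x)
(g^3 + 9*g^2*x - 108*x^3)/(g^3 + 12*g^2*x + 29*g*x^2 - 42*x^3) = (-g^2 - 3*g*x + 18*x^2)/(-g^2 - 6*g*x + 7*x^2)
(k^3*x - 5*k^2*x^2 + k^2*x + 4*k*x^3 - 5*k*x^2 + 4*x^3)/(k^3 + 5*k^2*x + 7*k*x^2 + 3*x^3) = x*(k^3 - 5*k^2*x + k^2 + 4*k*x^2 - 5*k*x + 4*x^2)/(k^3 + 5*k^2*x + 7*k*x^2 + 3*x^3)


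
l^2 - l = l*(l - 1)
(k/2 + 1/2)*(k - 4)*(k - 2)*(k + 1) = k^4/2 - 2*k^3 - 3*k^2/2 + 5*k + 4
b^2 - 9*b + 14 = (b - 7)*(b - 2)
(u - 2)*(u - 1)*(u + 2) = u^3 - u^2 - 4*u + 4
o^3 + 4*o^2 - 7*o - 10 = (o - 2)*(o + 1)*(o + 5)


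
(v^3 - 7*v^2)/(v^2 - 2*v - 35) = v^2/(v + 5)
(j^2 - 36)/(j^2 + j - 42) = (j + 6)/(j + 7)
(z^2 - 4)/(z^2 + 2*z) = (z - 2)/z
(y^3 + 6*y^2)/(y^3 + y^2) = (y + 6)/(y + 1)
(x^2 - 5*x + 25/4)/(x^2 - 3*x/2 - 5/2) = (x - 5/2)/(x + 1)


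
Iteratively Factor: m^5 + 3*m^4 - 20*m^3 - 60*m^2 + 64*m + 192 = (m - 2)*(m^4 + 5*m^3 - 10*m^2 - 80*m - 96) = (m - 4)*(m - 2)*(m^3 + 9*m^2 + 26*m + 24) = (m - 4)*(m - 2)*(m + 2)*(m^2 + 7*m + 12) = (m - 4)*(m - 2)*(m + 2)*(m + 4)*(m + 3)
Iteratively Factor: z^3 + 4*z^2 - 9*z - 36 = (z + 3)*(z^2 + z - 12) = (z - 3)*(z + 3)*(z + 4)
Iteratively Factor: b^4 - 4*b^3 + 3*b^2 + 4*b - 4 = (b - 2)*(b^3 - 2*b^2 - b + 2) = (b - 2)*(b + 1)*(b^2 - 3*b + 2) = (b - 2)^2*(b + 1)*(b - 1)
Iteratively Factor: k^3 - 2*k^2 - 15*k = (k)*(k^2 - 2*k - 15) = k*(k + 3)*(k - 5)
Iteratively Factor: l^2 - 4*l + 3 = (l - 3)*(l - 1)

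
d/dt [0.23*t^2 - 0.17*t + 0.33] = 0.46*t - 0.17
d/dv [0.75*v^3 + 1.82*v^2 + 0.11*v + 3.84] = 2.25*v^2 + 3.64*v + 0.11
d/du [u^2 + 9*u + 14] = 2*u + 9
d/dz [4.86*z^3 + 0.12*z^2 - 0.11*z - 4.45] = 14.58*z^2 + 0.24*z - 0.11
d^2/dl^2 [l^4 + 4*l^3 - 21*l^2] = 12*l^2 + 24*l - 42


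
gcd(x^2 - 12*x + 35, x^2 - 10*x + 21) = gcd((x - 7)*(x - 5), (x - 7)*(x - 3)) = x - 7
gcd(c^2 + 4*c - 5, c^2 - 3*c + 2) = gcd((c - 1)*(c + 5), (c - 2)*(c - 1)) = c - 1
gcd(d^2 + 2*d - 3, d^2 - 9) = d + 3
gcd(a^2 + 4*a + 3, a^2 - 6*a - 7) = a + 1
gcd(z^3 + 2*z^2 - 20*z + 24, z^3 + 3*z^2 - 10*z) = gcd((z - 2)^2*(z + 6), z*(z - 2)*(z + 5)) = z - 2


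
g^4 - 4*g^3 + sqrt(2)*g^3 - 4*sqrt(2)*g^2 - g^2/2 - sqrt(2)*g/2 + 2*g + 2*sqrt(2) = (g - 4)*(g - sqrt(2)/2)*(g + sqrt(2)/2)*(g + sqrt(2))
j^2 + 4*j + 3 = (j + 1)*(j + 3)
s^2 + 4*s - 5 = (s - 1)*(s + 5)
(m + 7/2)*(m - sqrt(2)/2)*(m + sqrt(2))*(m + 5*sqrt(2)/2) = m^4 + 7*m^3/2 + 3*sqrt(2)*m^3 + 3*m^2/2 + 21*sqrt(2)*m^2/2 - 5*sqrt(2)*m/2 + 21*m/4 - 35*sqrt(2)/4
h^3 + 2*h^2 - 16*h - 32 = (h - 4)*(h + 2)*(h + 4)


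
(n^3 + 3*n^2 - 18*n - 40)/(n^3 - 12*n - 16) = (n + 5)/(n + 2)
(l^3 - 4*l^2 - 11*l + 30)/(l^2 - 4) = (l^2 - 2*l - 15)/(l + 2)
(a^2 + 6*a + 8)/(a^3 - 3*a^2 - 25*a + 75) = (a^2 + 6*a + 8)/(a^3 - 3*a^2 - 25*a + 75)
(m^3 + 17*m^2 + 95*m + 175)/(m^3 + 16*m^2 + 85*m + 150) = (m + 7)/(m + 6)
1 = 1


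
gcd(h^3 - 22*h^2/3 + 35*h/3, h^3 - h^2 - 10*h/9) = h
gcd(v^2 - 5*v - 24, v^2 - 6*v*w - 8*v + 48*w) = v - 8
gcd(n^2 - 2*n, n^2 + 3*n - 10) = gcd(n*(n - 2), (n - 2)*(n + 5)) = n - 2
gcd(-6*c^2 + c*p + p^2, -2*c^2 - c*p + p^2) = -2*c + p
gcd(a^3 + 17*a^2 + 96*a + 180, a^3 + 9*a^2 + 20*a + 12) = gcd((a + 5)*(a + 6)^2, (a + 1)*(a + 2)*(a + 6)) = a + 6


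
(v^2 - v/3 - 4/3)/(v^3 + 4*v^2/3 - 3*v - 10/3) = (3*v - 4)/(3*v^2 + v - 10)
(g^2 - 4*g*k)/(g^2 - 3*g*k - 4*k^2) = g/(g + k)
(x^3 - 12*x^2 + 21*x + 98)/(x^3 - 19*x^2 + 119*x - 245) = (x + 2)/(x - 5)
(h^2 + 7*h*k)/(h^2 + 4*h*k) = (h + 7*k)/(h + 4*k)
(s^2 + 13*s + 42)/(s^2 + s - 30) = (s + 7)/(s - 5)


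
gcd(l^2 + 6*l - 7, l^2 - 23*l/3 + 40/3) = 1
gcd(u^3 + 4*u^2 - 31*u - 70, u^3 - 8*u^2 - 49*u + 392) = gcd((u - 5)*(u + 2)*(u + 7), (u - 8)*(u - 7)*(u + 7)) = u + 7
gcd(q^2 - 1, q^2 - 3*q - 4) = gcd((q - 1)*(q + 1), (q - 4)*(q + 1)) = q + 1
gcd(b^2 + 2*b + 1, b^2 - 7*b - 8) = b + 1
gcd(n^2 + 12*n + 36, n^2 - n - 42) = n + 6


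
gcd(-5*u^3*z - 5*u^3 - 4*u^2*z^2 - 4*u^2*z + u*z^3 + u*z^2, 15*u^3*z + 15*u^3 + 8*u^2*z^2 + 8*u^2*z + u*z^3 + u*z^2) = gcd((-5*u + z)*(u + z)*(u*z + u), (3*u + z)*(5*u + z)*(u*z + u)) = u*z + u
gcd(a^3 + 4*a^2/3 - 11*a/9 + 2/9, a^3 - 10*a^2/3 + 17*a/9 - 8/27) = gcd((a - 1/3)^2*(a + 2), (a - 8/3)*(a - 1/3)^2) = a^2 - 2*a/3 + 1/9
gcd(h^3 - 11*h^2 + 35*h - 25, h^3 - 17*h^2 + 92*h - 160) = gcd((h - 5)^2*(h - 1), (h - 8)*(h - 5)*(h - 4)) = h - 5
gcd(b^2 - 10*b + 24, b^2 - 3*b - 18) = b - 6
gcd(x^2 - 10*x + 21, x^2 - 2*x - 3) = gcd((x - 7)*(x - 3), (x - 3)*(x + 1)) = x - 3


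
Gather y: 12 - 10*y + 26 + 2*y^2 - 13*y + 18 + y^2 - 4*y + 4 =3*y^2 - 27*y + 60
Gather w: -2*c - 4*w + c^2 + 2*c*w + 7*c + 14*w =c^2 + 5*c + w*(2*c + 10)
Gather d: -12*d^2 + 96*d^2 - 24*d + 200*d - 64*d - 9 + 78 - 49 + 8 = 84*d^2 + 112*d + 28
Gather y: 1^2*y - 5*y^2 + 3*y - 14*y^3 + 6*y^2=-14*y^3 + y^2 + 4*y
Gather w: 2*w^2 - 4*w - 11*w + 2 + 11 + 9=2*w^2 - 15*w + 22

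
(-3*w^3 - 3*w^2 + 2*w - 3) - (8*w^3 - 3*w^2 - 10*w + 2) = -11*w^3 + 12*w - 5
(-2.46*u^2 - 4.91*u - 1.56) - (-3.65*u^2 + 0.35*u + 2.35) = 1.19*u^2 - 5.26*u - 3.91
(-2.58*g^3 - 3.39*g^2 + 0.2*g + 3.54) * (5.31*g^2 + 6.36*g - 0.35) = -13.6998*g^5 - 34.4097*g^4 - 19.5954*g^3 + 21.2559*g^2 + 22.4444*g - 1.239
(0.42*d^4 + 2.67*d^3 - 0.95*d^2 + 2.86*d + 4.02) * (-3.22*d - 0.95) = -1.3524*d^5 - 8.9964*d^4 + 0.5225*d^3 - 8.3067*d^2 - 15.6614*d - 3.819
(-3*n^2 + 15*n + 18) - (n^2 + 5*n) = -4*n^2 + 10*n + 18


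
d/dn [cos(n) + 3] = -sin(n)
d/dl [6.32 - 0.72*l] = -0.720000000000000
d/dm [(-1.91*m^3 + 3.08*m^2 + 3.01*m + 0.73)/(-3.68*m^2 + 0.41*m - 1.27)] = (7.0288*m^4 - 1.5662*m^3 + 19.6167*m^2 - 2.4504*m - 4.122)/(13.5424*m^4 - 3.0176*m^3 + 9.5153*m^2 - 1.0414*m + 1.6129)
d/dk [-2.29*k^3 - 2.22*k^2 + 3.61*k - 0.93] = -6.87*k^2 - 4.44*k + 3.61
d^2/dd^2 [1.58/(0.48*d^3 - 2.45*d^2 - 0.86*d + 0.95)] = ((7.742 - 4.5504*d)*(0.48*d^3 - 2.45*d^2 - 0.86*d + 0.95) + 1.58*(-2.88*d^2 + 9.8*d + 1.72)*(-1.44*d^2 + 4.9*d + 0.86))/(0.48*d^3 - 2.45*d^2 - 0.86*d + 0.95)^3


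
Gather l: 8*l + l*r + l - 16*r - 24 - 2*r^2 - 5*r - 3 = l*(r + 9) - 2*r^2 - 21*r - 27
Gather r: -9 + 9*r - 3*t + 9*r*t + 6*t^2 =r*(9*t + 9) + 6*t^2 - 3*t - 9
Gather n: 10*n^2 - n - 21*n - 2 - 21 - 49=10*n^2 - 22*n - 72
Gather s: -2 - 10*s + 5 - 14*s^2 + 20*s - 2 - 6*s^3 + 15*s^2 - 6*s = -6*s^3 + s^2 + 4*s + 1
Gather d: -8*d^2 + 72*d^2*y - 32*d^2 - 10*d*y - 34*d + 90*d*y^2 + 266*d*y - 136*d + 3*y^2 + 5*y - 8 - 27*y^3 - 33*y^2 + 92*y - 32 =d^2*(72*y - 40) + d*(90*y^2 + 256*y - 170) - 27*y^3 - 30*y^2 + 97*y - 40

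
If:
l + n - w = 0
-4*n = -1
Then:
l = w - 1/4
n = 1/4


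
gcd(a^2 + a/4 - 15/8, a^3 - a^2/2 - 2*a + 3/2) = a + 3/2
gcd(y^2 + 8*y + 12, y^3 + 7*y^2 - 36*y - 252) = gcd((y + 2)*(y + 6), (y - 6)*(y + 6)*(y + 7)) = y + 6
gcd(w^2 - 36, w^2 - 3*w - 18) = w - 6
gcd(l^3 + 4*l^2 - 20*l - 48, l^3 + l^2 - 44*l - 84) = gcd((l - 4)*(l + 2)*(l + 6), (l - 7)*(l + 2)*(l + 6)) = l^2 + 8*l + 12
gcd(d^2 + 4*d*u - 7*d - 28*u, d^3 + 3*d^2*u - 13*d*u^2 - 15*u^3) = 1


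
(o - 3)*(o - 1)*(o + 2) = o^3 - 2*o^2 - 5*o + 6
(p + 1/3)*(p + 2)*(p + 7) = p^3 + 28*p^2/3 + 17*p + 14/3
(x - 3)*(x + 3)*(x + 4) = x^3 + 4*x^2 - 9*x - 36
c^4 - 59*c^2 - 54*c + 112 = (c - 8)*(c - 1)*(c + 2)*(c + 7)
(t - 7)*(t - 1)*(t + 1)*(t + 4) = t^4 - 3*t^3 - 29*t^2 + 3*t + 28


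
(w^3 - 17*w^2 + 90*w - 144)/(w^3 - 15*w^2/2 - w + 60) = 2*(w^2 - 11*w + 24)/(2*w^2 - 3*w - 20)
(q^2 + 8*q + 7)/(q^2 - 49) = (q + 1)/(q - 7)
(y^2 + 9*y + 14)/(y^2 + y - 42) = (y + 2)/(y - 6)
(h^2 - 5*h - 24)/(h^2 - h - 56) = (h + 3)/(h + 7)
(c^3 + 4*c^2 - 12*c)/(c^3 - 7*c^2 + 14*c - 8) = c*(c + 6)/(c^2 - 5*c + 4)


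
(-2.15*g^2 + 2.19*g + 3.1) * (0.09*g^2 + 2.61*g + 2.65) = -0.1935*g^4 - 5.4144*g^3 + 0.2974*g^2 + 13.8945*g + 8.215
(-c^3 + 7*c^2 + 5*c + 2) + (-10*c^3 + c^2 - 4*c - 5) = -11*c^3 + 8*c^2 + c - 3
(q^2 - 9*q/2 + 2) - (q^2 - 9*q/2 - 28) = 30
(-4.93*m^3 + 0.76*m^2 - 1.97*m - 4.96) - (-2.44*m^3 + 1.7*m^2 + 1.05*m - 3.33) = -2.49*m^3 - 0.94*m^2 - 3.02*m - 1.63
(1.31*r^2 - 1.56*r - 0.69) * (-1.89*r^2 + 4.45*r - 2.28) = -2.4759*r^4 + 8.7779*r^3 - 8.6247*r^2 + 0.4863*r + 1.5732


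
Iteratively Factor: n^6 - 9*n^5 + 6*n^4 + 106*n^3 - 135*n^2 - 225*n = (n + 3)*(n^5 - 12*n^4 + 42*n^3 - 20*n^2 - 75*n) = (n - 5)*(n + 3)*(n^4 - 7*n^3 + 7*n^2 + 15*n) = (n - 5)^2*(n + 3)*(n^3 - 2*n^2 - 3*n) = n*(n - 5)^2*(n + 3)*(n^2 - 2*n - 3) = n*(n - 5)^2*(n + 1)*(n + 3)*(n - 3)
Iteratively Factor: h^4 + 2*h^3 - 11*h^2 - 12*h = (h)*(h^3 + 2*h^2 - 11*h - 12) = h*(h + 4)*(h^2 - 2*h - 3) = h*(h - 3)*(h + 4)*(h + 1)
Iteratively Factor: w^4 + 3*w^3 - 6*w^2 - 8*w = (w - 2)*(w^3 + 5*w^2 + 4*w) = (w - 2)*(w + 1)*(w^2 + 4*w) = (w - 2)*(w + 1)*(w + 4)*(w)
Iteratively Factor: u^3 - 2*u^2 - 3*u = (u)*(u^2 - 2*u - 3) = u*(u - 3)*(u + 1)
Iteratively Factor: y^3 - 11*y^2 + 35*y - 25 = (y - 1)*(y^2 - 10*y + 25) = (y - 5)*(y - 1)*(y - 5)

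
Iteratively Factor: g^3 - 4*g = (g)*(g^2 - 4) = g*(g + 2)*(g - 2)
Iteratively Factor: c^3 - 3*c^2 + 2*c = (c - 2)*(c^2 - c) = (c - 2)*(c - 1)*(c)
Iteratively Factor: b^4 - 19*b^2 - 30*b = (b + 3)*(b^3 - 3*b^2 - 10*b) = b*(b + 3)*(b^2 - 3*b - 10) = b*(b + 2)*(b + 3)*(b - 5)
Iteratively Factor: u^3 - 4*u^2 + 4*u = (u)*(u^2 - 4*u + 4) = u*(u - 2)*(u - 2)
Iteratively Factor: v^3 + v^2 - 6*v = (v - 2)*(v^2 + 3*v) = (v - 2)*(v + 3)*(v)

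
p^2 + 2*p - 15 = (p - 3)*(p + 5)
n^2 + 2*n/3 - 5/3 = (n - 1)*(n + 5/3)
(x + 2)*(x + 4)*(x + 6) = x^3 + 12*x^2 + 44*x + 48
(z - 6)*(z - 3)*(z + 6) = z^3 - 3*z^2 - 36*z + 108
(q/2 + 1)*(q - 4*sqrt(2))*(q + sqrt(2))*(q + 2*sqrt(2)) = q^4/2 - sqrt(2)*q^3/2 + q^3 - 10*q^2 - sqrt(2)*q^2 - 20*q - 8*sqrt(2)*q - 16*sqrt(2)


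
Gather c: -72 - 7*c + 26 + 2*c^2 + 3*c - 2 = 2*c^2 - 4*c - 48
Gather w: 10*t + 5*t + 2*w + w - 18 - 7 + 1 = 15*t + 3*w - 24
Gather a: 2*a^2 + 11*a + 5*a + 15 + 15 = 2*a^2 + 16*a + 30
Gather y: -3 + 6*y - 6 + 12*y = 18*y - 9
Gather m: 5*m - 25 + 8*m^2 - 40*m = 8*m^2 - 35*m - 25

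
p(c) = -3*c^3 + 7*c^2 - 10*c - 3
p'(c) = -9*c^2 + 14*c - 10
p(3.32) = -68.83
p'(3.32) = -62.72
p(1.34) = -11.05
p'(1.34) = -7.40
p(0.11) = -4.02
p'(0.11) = -8.57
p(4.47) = -175.78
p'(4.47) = -127.25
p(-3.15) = 191.73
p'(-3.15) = -143.40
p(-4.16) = 375.71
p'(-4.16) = -223.99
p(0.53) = -6.78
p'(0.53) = -5.11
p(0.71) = -7.65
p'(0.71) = -4.60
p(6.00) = -459.00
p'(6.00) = -250.00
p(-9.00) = 2841.00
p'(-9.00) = -865.00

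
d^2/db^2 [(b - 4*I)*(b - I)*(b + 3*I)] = 6*b - 4*I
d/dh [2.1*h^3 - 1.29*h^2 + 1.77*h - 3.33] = 6.3*h^2 - 2.58*h + 1.77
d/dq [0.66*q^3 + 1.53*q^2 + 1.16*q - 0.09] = 1.98*q^2 + 3.06*q + 1.16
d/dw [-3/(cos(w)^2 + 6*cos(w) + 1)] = -6*(cos(w) + 3)*sin(w)/(cos(w)^2 + 6*cos(w) + 1)^2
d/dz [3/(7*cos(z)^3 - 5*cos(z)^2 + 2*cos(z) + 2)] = 3*(21*cos(z)^2 - 10*cos(z) + 2)*sin(z)/(7*cos(z)^3 - 5*cos(z)^2 + 2*cos(z) + 2)^2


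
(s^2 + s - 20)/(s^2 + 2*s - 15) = (s - 4)/(s - 3)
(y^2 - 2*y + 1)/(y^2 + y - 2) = (y - 1)/(y + 2)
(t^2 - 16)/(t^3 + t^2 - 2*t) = (t^2 - 16)/(t*(t^2 + t - 2))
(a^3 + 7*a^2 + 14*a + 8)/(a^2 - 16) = (a^2 + 3*a + 2)/(a - 4)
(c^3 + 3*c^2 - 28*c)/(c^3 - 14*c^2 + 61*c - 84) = c*(c + 7)/(c^2 - 10*c + 21)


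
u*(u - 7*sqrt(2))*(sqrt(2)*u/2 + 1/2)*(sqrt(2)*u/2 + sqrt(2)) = u^4/2 - 13*sqrt(2)*u^3/4 + u^3 - 13*sqrt(2)*u^2/2 - 7*u^2/2 - 7*u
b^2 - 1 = (b - 1)*(b + 1)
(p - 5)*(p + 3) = p^2 - 2*p - 15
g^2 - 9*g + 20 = (g - 5)*(g - 4)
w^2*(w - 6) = w^3 - 6*w^2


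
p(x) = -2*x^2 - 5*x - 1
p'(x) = -4*x - 5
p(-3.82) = -11.08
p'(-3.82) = 10.28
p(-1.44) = 2.05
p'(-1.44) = 0.76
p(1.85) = -17.10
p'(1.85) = -12.40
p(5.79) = -97.00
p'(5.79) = -28.16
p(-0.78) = 1.68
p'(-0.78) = -1.88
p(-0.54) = 1.12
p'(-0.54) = -2.84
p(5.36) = -85.26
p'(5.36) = -26.44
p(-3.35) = -6.70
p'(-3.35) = 8.40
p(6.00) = -103.00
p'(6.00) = -29.00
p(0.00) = -1.00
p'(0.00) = -5.00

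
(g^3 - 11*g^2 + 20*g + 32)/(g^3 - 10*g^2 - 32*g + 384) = (g^2 - 3*g - 4)/(g^2 - 2*g - 48)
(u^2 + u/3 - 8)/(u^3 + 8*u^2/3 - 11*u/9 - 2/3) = 3*(3*u - 8)/(9*u^2 - 3*u - 2)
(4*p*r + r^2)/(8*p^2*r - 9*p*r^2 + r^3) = (4*p + r)/(8*p^2 - 9*p*r + r^2)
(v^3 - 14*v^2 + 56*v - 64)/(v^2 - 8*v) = v - 6 + 8/v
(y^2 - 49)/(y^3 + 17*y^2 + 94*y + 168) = (y - 7)/(y^2 + 10*y + 24)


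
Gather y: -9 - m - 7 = -m - 16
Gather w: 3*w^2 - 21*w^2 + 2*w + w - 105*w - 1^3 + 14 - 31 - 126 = -18*w^2 - 102*w - 144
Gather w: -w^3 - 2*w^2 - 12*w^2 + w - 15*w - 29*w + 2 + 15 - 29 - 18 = -w^3 - 14*w^2 - 43*w - 30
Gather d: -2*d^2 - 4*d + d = -2*d^2 - 3*d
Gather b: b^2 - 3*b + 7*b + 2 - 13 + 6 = b^2 + 4*b - 5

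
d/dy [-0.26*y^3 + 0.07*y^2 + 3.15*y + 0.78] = -0.78*y^2 + 0.14*y + 3.15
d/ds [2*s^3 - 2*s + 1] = 6*s^2 - 2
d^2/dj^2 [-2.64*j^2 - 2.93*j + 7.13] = -5.28000000000000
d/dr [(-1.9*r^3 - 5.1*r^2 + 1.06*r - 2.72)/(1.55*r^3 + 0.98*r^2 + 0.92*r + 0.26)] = (1.77635683940025e-15*r^5 + 6.043*r^4 - 6.782*r^3 + 5.4352*r^2 + 2.6792*r + 2.778)/(2.4025*r^6 + 3.038*r^5 + 3.8124*r^4 + 2.6092*r^3 + 1.356*r^2 + 0.4784*r + 0.0676)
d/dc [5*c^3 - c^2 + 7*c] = 15*c^2 - 2*c + 7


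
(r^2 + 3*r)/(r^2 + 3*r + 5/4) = 4*r*(r + 3)/(4*r^2 + 12*r + 5)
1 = 1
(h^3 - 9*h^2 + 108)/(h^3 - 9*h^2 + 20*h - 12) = (h^2 - 3*h - 18)/(h^2 - 3*h + 2)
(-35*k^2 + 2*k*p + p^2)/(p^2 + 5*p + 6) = (-35*k^2 + 2*k*p + p^2)/(p^2 + 5*p + 6)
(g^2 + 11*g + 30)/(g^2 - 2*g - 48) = (g + 5)/(g - 8)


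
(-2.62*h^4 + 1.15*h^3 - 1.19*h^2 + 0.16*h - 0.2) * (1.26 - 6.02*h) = 15.7724*h^5 - 10.2242*h^4 + 8.6128*h^3 - 2.4626*h^2 + 1.4056*h - 0.252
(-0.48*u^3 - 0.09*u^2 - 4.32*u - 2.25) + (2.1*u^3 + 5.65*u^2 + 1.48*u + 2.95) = 1.62*u^3 + 5.56*u^2 - 2.84*u + 0.7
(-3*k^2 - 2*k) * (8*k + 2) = -24*k^3 - 22*k^2 - 4*k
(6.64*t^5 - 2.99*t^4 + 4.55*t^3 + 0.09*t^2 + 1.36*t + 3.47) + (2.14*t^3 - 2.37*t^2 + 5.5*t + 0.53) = 6.64*t^5 - 2.99*t^4 + 6.69*t^3 - 2.28*t^2 + 6.86*t + 4.0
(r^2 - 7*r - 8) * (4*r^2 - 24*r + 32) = 4*r^4 - 52*r^3 + 168*r^2 - 32*r - 256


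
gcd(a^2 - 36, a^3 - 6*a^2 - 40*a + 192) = a + 6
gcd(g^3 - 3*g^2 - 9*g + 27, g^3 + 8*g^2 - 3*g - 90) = g - 3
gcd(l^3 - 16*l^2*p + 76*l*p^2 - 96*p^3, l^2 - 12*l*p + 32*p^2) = -l + 8*p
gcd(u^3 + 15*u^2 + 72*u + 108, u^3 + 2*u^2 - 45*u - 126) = u^2 + 9*u + 18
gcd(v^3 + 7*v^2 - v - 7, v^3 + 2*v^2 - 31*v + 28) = v^2 + 6*v - 7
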